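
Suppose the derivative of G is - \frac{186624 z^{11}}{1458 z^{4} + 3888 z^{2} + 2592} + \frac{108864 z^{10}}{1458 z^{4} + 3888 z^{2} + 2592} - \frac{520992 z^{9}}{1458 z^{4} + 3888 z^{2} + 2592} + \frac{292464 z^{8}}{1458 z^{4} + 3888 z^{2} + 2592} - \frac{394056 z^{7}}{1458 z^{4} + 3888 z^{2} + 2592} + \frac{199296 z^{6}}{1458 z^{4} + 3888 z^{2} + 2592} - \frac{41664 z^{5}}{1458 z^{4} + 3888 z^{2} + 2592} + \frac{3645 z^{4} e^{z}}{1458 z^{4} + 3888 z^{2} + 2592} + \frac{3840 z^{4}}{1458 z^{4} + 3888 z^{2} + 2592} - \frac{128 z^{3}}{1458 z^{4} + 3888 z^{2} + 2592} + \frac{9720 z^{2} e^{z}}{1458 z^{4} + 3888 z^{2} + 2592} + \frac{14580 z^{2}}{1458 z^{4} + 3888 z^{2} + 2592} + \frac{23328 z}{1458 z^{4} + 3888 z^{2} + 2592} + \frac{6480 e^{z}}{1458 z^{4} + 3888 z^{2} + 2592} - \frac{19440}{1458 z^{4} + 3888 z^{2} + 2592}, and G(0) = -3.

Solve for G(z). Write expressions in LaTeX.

G(z) = - \frac{7776 z^{10} - 5184 z^{9} + 11664 z^{8} - 7056 z^{7} + 1734 z^{6} - 192 z^{5} + 8 z^{4} - 1215 z^{2} e^{z} - 243 z^{2} + 4860 z - 1620 e^{z} + 3564}{162 \left(3 z^{2} + 4\right)}

The integrand splits into summands that can be handled one at a time.
A general antiderivative is \frac{- 5 z - 4}{\frac{z^{2}}{2} + \frac{2}{3}} - \left(2 z^{2} - \frac{z}{3}\right)^{4} + \frac{5 e^{z}}{2} + C.
The condition gives C = -3 - (- \frac{7}{2}) = \frac{1}{2}.
So G(z) = - \frac{7776 z^{10} - 5184 z^{9} + 11664 z^{8} - 7056 z^{7} + 1734 z^{6} - 192 z^{5} + 8 z^{4} - 1215 z^{2} e^{z} - 243 z^{2} + 4860 z - 1620 e^{z} + 3564}{162 \left(3 z^{2} + 4\right)}.
Check: d/dz[- \frac{7776 z^{10} - 5184 z^{9} + 11664 z^{8} - 7056 z^{7} + 1734 z^{6} - 192 z^{5} + 8 z^{4} - 1215 z^{2} e^{z} - 243 z^{2} + 4860 z - 1620 e^{z} + 3564}{162 \left(3 z^{2} + 4\right)}] = \frac{- 186624 z^{11} + 108864 z^{10} - 520992 z^{9} + 292464 z^{8} - 394056 z^{7} + 199296 z^{6} - 41664 z^{5} + 3645 z^{4} e^{z} + 3840 z^{4} - 128 z^{3} + 9720 z^{2} e^{z} + 14580 z^{2} + 23328 z + 6480 e^{z} - 19440}{1458 z^{4} + 3888 z^{2} + 2592}, which equals G'(z).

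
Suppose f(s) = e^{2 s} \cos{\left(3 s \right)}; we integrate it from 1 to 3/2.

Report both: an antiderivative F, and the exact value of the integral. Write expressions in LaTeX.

An antiderivative F(s) passes only if d/ds[F] lands on f(s) exactly.
F(s) = \frac{3 e^{2 s} \sin{\left(3 s \right)}}{13} + \frac{2 e^{2 s} \cos{\left(3 s \right)}}{13} is an antiderivative of f.
Check: d/ds[\frac{3 e^{2 s} \sin{\left(3 s \right)}}{13} + \frac{2 e^{2 s} \cos{\left(3 s \right)}}{13}] = e^{2 s} \cos{\left(3 s \right)} = f(s).
F(3/2) = \frac{3 e^{3} \sin{\left(\frac{9}{2} \right)}}{13} + \frac{2 e^{3} \cos{\left(\frac{9}{2} \right)}}{13}; F(1) = \frac{2 e^{2} \cos{\left(3 \right)}}{13} + \frac{3 e^{2} \sin{\left(3 \right)}}{13}.
Integral = F(3/2) - F(1) = \frac{3 e^{3} \sin{\left(\frac{9}{2} \right)}}{13} + \frac{2 e^{3} \cos{\left(\frac{9}{2} \right)}}{13} - \frac{3 e^{2} \sin{\left(3 \right)}}{13} - \frac{2 e^{2} \cos{\left(3 \right)}}{13}.

Antiderivative: F(s) = \frac{3 e^{2 s} \sin{\left(3 s \right)}}{13} + \frac{2 e^{2 s} \cos{\left(3 s \right)}}{13}; value = \frac{3 e^{3} \sin{\left(\frac{9}{2} \right)}}{13} + \frac{2 e^{3} \cos{\left(\frac{9}{2} \right)}}{13} - \frac{3 e^{2} \sin{\left(3 \right)}}{13} - \frac{2 e^{2} \cos{\left(3 \right)}}{13}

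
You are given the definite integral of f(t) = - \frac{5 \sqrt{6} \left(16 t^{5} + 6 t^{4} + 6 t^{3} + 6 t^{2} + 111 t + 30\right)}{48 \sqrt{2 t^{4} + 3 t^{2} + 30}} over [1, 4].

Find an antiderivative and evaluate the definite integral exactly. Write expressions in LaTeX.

Antiderivative: F(t) = \frac{5 \left(- t^{2} - \frac{t}{2} + \frac{3}{2}\right) \sqrt{\frac{t^{4}}{3} + \frac{t^{2}}{2} + 5}}{4}; value = - \frac{55 \sqrt{885}}{8}

f has the shape u'v + uv' for u = \frac{5 \sqrt{\frac{t^{4}}{3} + \frac{t^{2}}{2} + 5}}{4} and v = - t^{2} - \frac{t}{2} + \frac{3}{2} — it is the derivative of the product u*v.
F(t) = \frac{5 \left(- t^{2} - \frac{t}{2} + \frac{3}{2}\right) \sqrt{\frac{t^{4}}{3} + \frac{t^{2}}{2} + 5}}{4} is an antiderivative of f.
Check: d/dt[\frac{5 \left(- t^{2} - \frac{t}{2} + \frac{3}{2}\right) \sqrt{\frac{t^{4}}{3} + \frac{t^{2}}{2} + 5}}{4}] = \frac{\sqrt{6} \left(- 80 t^{5} - 30 t^{4} - 30 t^{3} - 30 t^{2} - 555 t - 150\right)}{48 \sqrt{2 t^{4} + 3 t^{2} + 30}}, which equals f(t).
F(4) = - \frac{55 \sqrt{885}}{8}; F(1) = 0.
Integral = F(4) - F(1) = - \frac{55 \sqrt{885}}{8}.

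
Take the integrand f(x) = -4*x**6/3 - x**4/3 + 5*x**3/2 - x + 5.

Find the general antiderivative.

F(x) = -4*x**7/21 - x**5/15 + 5*x**4/8 - x**2/2 + 5*x + C

The integrand splits into summands that can be handled one at a time.
Check: d/dx[-4*x**7/21 - x**5/15 + 5*x**4/8 - x**2/2 + 5*x] = -4*x**6/3 - x**4/3 + 5*x**3/2 - x + 5 = f(x).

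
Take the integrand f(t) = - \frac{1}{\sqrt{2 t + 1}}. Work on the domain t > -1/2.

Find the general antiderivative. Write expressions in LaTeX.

For F(t) to be correct the identity F'(t) - f(t) = 0 must hold.
Check: d/dt[- \sqrt{2 t + 1}] = - \frac{1}{\sqrt{2 t + 1}} = f(t).

F(t) = - \sqrt{2 t + 1} + C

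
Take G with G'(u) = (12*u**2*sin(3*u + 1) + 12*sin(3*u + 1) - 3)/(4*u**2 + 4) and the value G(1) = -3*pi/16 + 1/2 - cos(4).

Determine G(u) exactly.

G(u) = -cos(3*u + 1) - 3*atan(u)/4 + 1/2

Since d/du undoes antidifferentiation here, G(u) must give back the stated G'(u).
A general antiderivative is -cos(3*u + 1) - 3*atan(u)/4 + C.
The condition gives C = -3*pi/16 + 1/2 - cos(4) - (-3*pi/16 - cos(4)) = 1/2.
So G(u) = -cos(3*u + 1) - 3*atan(u)/4 + 1/2.
Check: d/du[-cos(3*u + 1) - 3*atan(u)/4 + 1/2] = (12*u**2*sin(3*u + 1) + 12*sin(3*u + 1) - 3)/(4*u**2 + 4) = G'(u).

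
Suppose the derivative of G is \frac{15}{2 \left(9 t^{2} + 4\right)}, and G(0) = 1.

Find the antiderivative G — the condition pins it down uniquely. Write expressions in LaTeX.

G(t) = \frac{5 \operatorname{atan}{\left(\frac{3 t}{2} \right)} + 4}{4}

Any candidate G(t) must reproduce the stated G'(t) exactly.
A general antiderivative is \frac{5 \operatorname{atan}{\left(\frac{3 t}{2} \right)}}{4} + C.
The condition gives C = 1 - (0) = 1.
So G(t) = \frac{5 \operatorname{atan}{\left(\frac{3 t}{2} \right)} + 4}{4}.
Check: d/dt[\frac{5 \operatorname{atan}{\left(\frac{3 t}{2} \right)} + 4}{4}] = \frac{15}{18 t^{2} + 8}, which equals G'(t).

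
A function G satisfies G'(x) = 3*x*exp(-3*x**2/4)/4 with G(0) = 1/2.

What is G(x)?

G'(x) matches the chain-rule pattern g'(h)*h' with inner function h(x) = -3*x**2/4; substituting u = h(x) collapses the integral.
A general antiderivative is -exp(-3*x**2/4)/2 + C.
The condition gives C = 1/2 - (-1/2) = 1.
So G(x) = 1 - exp(-3*x**2/4)/2.
Check: d/dx[1 - exp(-3*x**2/4)/2] = 3*x*exp(-3*x**2/4)/4 = G'(x).

G(x) = 1 - exp(-3*x**2/4)/2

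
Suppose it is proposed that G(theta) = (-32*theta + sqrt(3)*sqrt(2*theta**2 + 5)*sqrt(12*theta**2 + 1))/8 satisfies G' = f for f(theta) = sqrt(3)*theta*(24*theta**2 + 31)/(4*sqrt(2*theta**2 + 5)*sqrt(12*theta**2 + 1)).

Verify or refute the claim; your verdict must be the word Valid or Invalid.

Invalid: d/dtheta[G] - f = -4, which is not 0.

d/dtheta[G] = (24*sqrt(3)*theta**3 + 31*sqrt(3)*theta - 16*sqrt(2*theta**2 + 5)*sqrt(12*theta**2 + 1))/(4*sqrt(2*theta**2 + 5)*sqrt(12*theta**2 + 1))
d/dtheta[G] - f(theta) = -4 != 0.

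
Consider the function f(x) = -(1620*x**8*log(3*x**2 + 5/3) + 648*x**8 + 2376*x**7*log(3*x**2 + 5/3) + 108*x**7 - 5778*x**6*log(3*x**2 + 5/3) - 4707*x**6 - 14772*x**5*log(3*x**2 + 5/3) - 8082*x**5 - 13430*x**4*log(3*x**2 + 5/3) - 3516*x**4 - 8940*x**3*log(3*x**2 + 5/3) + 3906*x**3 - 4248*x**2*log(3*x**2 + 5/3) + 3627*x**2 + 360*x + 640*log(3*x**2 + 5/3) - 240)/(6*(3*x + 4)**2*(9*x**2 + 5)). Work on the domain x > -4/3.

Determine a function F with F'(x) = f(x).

An antiderivative is F(x) = -x*(2*x - 1)*(6*x*log(3*x**2 + 5/3) + 8*log(3*x**2 + 5/3) - 3)*(x**3 - x**2 - 5*x - 4)/(6*(3*x + 4)).

f has the shape u'v + uv' for u = log(3*x**2 + 5/3) - 3/(2*(3*x + 4)) and v = -2*x**5/3 + x**4 + 3*x**3 + x**2 - 4*x/3 — it is the derivative of the product u*v.
Check: d/dx[-x*(2*x - 1)*(6*x*log(3*x**2 + 5/3) + 8*log(3*x**2 + 5/3) - 3)*(x**3 - x**2 - 5*x - 4)/(6*(3*x + 4))] = (-1620*x**8*log(3*x**2 + 5/3) - 648*x**8 - 2376*x**7*log(3*x**2 + 5/3) - 108*x**7 + 5778*x**6*log(3*x**2 + 5/3) + 4707*x**6 + 14772*x**5*log(3*x**2 + 5/3) + 8082*x**5 + 13430*x**4*log(3*x**2 + 5/3) + 3516*x**4 + 8940*x**3*log(3*x**2 + 5/3) - 3906*x**3 + 4248*x**2*log(3*x**2 + 5/3) - 3627*x**2 - 360*x - 640*log(3*x**2 + 5/3) + 240)/(486*x**4 + 1296*x**3 + 1134*x**2 + 720*x + 480), which equals f(x).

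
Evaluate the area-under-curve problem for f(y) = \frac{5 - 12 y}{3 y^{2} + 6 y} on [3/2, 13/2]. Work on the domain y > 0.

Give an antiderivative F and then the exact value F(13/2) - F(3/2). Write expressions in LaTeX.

Factor the denominator (3 y \left(y + 2\right)) and decompose: f = - \frac{29}{6 \left(y + 2\right)} + \frac{5}{6 y}; each piece integrates to a log, atan, or power term.
F(y) = - \frac{- 5 \log{\left(y \right)} + 29 \log{\left(y + 2 \right)}}{6} is an antiderivative of f.
Check: d/dy[- \frac{- 5 \log{\left(y \right)} + 29 \log{\left(y + 2 \right)}}{6}] = \frac{5 - 12 y}{3 y^{2} + 6 y} = f(y).
F(13/2) = - \frac{29 \log{\left(\frac{17}{2} \right)}}{6} + \frac{5 \log{\left(\frac{13}{2} \right)}}{6}; F(3/2) = - \frac{29 \log{\left(\frac{7}{2} \right)}}{6} + \frac{5 \log{\left(\frac{3}{2} \right)}}{6}.
Integral = F(13/2) - F(3/2) = - \frac{29 \log{\left(\frac{17}{2} \right)}}{6} - \frac{5 \log{\left(\frac{3}{2} \right)}}{6} + \frac{5 \log{\left(\frac{13}{2} \right)}}{6} + \frac{29 \log{\left(\frac{7}{2} \right)}}{6}.

Antiderivative: F(y) = - \frac{- 5 \log{\left(y \right)} + 29 \log{\left(y + 2 \right)}}{6}; value = - \frac{29 \log{\left(\frac{17}{2} \right)}}{6} - \frac{5 \log{\left(\frac{3}{2} \right)}}{6} + \frac{5 \log{\left(\frac{13}{2} \right)}}{6} + \frac{29 \log{\left(\frac{7}{2} \right)}}{6}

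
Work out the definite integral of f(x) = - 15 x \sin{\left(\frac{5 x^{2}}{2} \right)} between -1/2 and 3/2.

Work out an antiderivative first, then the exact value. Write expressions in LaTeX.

Antiderivative: F(x) = 3 \cos{\left(\frac{5 x^{2}}{2} \right)}; value = - 3 \cos{\left(\frac{5}{8} \right)} + 3 \cos{\left(\frac{45}{8} \right)}

f matches the chain-rule pattern g'(h)*h' with inner function h(x) = \frac{5 x^{2}}{2}; substituting u = h(x) collapses the integral.
F(x) = 3 \cos{\left(\frac{5 x^{2}}{2} \right)} is an antiderivative of f.
Check: d/dx[3 \cos{\left(\frac{5 x^{2}}{2} \right)}] = - 15 x \sin{\left(\frac{5 x^{2}}{2} \right)} = f(x).
F(3/2) = 3 \cos{\left(\frac{45}{8} \right)}; F(-1/2) = 3 \cos{\left(\frac{5}{8} \right)}.
Integral = F(3/2) - F(-1/2) = - 3 \cos{\left(\frac{5}{8} \right)} + 3 \cos{\left(\frac{45}{8} \right)}.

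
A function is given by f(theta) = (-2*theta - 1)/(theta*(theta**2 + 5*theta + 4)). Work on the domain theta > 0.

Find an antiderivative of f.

The denominator factors as theta*(theta + 1)*(theta + 4); partial fractions split f into directly integrable pieces: 7/(12*(theta + 4)) - 1/(3*(theta + 1)) - 1/(4*theta).
Check: d/dtheta[-log(theta)/4 - log(theta + 1)/3 + 7*log(theta + 4)/12] = (-2*theta - 1)/(theta**3 + 5*theta**2 + 4*theta), which equals f(theta).

An antiderivative is F(theta) = -log(theta)/4 - log(theta + 1)/3 + 7*log(theta + 4)/12.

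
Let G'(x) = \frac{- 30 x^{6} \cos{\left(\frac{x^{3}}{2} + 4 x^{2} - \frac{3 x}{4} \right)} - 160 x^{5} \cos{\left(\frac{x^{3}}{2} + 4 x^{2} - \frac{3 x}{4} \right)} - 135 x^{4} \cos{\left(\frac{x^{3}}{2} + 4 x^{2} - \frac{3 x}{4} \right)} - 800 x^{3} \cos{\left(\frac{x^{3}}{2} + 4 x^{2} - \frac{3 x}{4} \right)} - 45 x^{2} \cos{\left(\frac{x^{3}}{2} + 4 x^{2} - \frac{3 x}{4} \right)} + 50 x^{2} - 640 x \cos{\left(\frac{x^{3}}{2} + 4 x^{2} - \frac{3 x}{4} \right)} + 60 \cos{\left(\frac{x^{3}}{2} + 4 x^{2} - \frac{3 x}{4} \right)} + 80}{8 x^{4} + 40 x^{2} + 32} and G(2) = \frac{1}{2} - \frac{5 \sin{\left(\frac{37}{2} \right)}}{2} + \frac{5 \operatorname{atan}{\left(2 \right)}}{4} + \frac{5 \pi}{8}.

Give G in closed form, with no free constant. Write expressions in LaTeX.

G(x) = \frac{- 10 \sin{\left(\frac{x^{3}}{2} + 4 x^{2} - \frac{3 x}{4} \right)} + 10 \operatorname{atan}{\left(\frac{x}{2} \right)} + 5 \operatorname{atan}{\left(x \right)} + 2}{4}

A candidate passes only if d/dx[G] lands on the given G'(x) exactly.
A general antiderivative is - \frac{5 \sin{\left(\frac{x^{3}}{2} + 4 x^{2} - \frac{3 x}{4} \right)}}{2} + \frac{5 \operatorname{atan}{\left(\frac{x}{2} \right)}}{2} + \frac{5 \operatorname{atan}{\left(x \right)}}{4} + C.
The condition gives C = \frac{1}{2} - \frac{5 \sin{\left(\frac{37}{2} \right)}}{2} + \frac{5 \operatorname{atan}{\left(2 \right)}}{4} + \frac{5 \pi}{8} - (- \frac{5 \sin{\left(\frac{37}{2} \right)}}{2} + \frac{5 \operatorname{atan}{\left(2 \right)}}{4} + \frac{5 \pi}{8}) = \frac{1}{2}.
So G(x) = \frac{- 10 \sin{\left(\frac{x^{3}}{2} + 4 x^{2} - \frac{3 x}{4} \right)} + 10 \operatorname{atan}{\left(\frac{x}{2} \right)} + 5 \operatorname{atan}{\left(x \right)} + 2}{4}.
Check: d/dx[\frac{- 10 \sin{\left(\frac{x^{3}}{2} + 4 x^{2} - \frac{3 x}{4} \right)} + 10 \operatorname{atan}{\left(\frac{x}{2} \right)} + 5 \operatorname{atan}{\left(x \right)} + 2}{4}] = \frac{- 30 x^{6} \cos{\left(\frac{x^{3}}{2} + 4 x^{2} - \frac{3 x}{4} \right)} - 160 x^{5} \cos{\left(\frac{x^{3}}{2} + 4 x^{2} - \frac{3 x}{4} \right)} - 135 x^{4} \cos{\left(\frac{x^{3}}{2} + 4 x^{2} - \frac{3 x}{4} \right)} - 800 x^{3} \cos{\left(\frac{x^{3}}{2} + 4 x^{2} - \frac{3 x}{4} \right)} - 45 x^{2} \cos{\left(\frac{x^{3}}{2} + 4 x^{2} - \frac{3 x}{4} \right)} + 50 x^{2} - 640 x \cos{\left(\frac{x^{3}}{2} + 4 x^{2} - \frac{3 x}{4} \right)} + 60 \cos{\left(\frac{x^{3}}{2} + 4 x^{2} - \frac{3 x}{4} \right)} + 80}{8 x^{4} + 40 x^{2} + 32} = G'(x).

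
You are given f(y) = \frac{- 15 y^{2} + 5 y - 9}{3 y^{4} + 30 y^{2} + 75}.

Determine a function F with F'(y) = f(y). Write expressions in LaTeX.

Since d/dy undoes antidifferentiation here, F'(y) = f(y) is required of F(y).
Check: d/dy[\frac{330 y - 84 \sqrt{5} \left(y^{2} + 5\right) \operatorname{atan}{\left(\frac{\sqrt{5} y}{5} \right)} - 125}{150 \left(y^{2} + 5\right)}] = \frac{- 15 y^{2} + 5 y - 9}{3 y^{4} + 30 y^{2} + 75} = f(y).

An antiderivative is F(y) = \frac{330 y - 84 \sqrt{5} \left(y^{2} + 5\right) \operatorname{atan}{\left(\frac{\sqrt{5} y}{5} \right)} - 125}{150 \left(y^{2} + 5\right)}.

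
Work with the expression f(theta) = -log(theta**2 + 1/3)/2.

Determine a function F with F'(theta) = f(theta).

Differentiate the proposed F(theta) back; it has to land on f(theta) exactly.
Check: d/dtheta[-(3*theta*log(theta**2 + 1/3) - 6*theta + 2*sqrt(3)*atan(sqrt(3)*theta))/6] = -log(theta**2 + 1/3)/2 = f(theta).

An antiderivative is F(theta) = -(3*theta*log(theta**2 + 1/3) - 6*theta + 2*sqrt(3)*atan(sqrt(3)*theta))/6.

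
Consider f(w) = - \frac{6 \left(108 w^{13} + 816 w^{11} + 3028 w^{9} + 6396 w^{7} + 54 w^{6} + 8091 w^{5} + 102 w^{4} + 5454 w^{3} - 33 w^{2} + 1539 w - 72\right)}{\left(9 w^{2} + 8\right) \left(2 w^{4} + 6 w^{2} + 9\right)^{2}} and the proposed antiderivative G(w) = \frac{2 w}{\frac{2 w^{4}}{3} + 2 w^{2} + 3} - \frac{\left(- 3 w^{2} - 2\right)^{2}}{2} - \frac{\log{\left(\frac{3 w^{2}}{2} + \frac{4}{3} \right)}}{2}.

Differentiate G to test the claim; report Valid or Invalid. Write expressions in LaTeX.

Invalid: d/dw[G] - f = \frac{9 w}{9 w^{2} + 8}, which is not 0.

d/dw[G] = \frac{- 648 w^{13} - 4896 w^{11} - 18132 w^{9} - 38160 w^{7} - 324 w^{6} - 47898 w^{5} - 612 w^{4} - 31752 w^{3} + 198 w^{2} - 8505 w + 432}{36 w^{10} + 248 w^{8} + 840 w^{6} + 1548 w^{4} + 1593 w^{2} + 648}
d/dw[G] - f(w) = \frac{9 w}{9 w^{2} + 8} != 0.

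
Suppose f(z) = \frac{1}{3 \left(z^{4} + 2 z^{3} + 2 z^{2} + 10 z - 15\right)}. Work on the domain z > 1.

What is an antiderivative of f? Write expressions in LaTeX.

The denominator factors as 3 \left(z - 1\right) \left(z + 3\right) \left(z^{2} + 5\right); partial fractions split f into directly integrable pieces: - \frac{z + 4}{126 \left(z^{2} + 5\right)} - \frac{1}{168 \left(z + 3\right)} + \frac{1}{72 \left(z - 1\right)}.
Check: d/dz[\frac{\log{\left(z - 1 \right)}}{72} - \frac{\log{\left(z + 3 \right)}}{168} - \frac{\log{\left(z^{2} + 5 \right)}}{252} - \frac{2 \sqrt{5} \operatorname{atan}{\left(\frac{\sqrt{5} z}{5} \right)}}{315}] = \frac{1}{3 z^{4} + 6 z^{3} + 6 z^{2} + 30 z - 45}, which equals f(z).

An antiderivative is F(z) = \frac{\log{\left(z - 1 \right)}}{72} - \frac{\log{\left(z + 3 \right)}}{168} - \frac{\log{\left(z^{2} + 5 \right)}}{252} - \frac{2 \sqrt{5} \operatorname{atan}{\left(\frac{\sqrt{5} z}{5} \right)}}{315}.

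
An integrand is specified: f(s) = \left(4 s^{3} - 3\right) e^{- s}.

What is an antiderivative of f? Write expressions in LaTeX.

f has the shape u'v + uv' for u = - 4 s^{3} - 12 s^{2} - 24 s - 21 and v = e^{- s} — it is the derivative of the product u*v.
Check: d/ds[\left(- 4 s^{3} - 12 s^{2} - 24 s - 21\right) e^{- s}] = \left(4 s^{3} - 3\right) e^{- s} = f(s).

An antiderivative is F(s) = \left(- 4 s^{3} - 12 s^{2} - 24 s - 21\right) e^{- s}.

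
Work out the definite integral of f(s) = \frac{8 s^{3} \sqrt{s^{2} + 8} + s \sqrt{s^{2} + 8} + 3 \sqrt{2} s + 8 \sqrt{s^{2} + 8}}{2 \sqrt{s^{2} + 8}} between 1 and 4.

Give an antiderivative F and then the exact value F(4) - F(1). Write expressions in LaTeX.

Antiderivative: F(s) = \frac{4 s^{4} + s^{2} + 16 s + 6 \sqrt{2} \sqrt{s^{2} + 8}}{4}; value = - \frac{9 \sqrt{2}}{2} + 6 \sqrt{3} + \frac{1083}{4}

Differentiate the proposed F(s) back; it has to land on f(s) exactly.
F(s) = \frac{4 s^{4} + s^{2} + 16 s + 6 \sqrt{2} \sqrt{s^{2} + 8}}{4} is an antiderivative of f.
Check: d/ds[\frac{4 s^{4} + s^{2} + 16 s + 6 \sqrt{2} \sqrt{s^{2} + 8}}{4}] = \frac{8 s^{3} \sqrt{s^{2} + 8} + s \sqrt{s^{2} + 8} + 3 \sqrt{2} s + 8 \sqrt{s^{2} + 8}}{2 \sqrt{s^{2} + 8}} = f(s).
F(4) = 6 \sqrt{3} + 276; F(1) = \frac{21}{4} + \frac{9 \sqrt{2}}{2}.
Integral = F(4) - F(1) = - \frac{9 \sqrt{2}}{2} + 6 \sqrt{3} + \frac{1083}{4}.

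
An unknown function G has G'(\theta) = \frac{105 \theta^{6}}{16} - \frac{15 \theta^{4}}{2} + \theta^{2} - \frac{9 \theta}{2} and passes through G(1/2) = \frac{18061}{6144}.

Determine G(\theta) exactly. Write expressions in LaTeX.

G(\theta) = \frac{15 \theta^{7}}{16} - \frac{3 \theta^{5}}{2} + \frac{\theta^{3}}{3} - \frac{9 \theta^{2}}{4} + \frac{7}{2}

Recognize the product-rule pattern: G'(\theta) = u'v + uv' with u = \frac{3 \theta^{2}}{4} - 1, v = \frac{5 \theta^{5}}{4} - \frac{\theta^{3}}{3} - 3, so integration by parts undoes it.
A general antiderivative is \left(\frac{3 \theta^{2}}{4} - 1\right) \left(\frac{5 \theta^{5}}{4} - \frac{\theta^{3}}{3} - 3\right) + C.
The condition gives C = \frac{18061}{6144} - (\frac{14989}{6144}) = \frac{1}{2}.
So G(\theta) = \frac{15 \theta^{7}}{16} - \frac{3 \theta^{5}}{2} + \frac{\theta^{3}}{3} - \frac{9 \theta^{2}}{4} + \frac{7}{2}.
Check: d/d\theta[\frac{15 \theta^{7}}{16} - \frac{3 \theta^{5}}{2} + \frac{\theta^{3}}{3} - \frac{9 \theta^{2}}{4} + \frac{7}{2}] = \frac{105 \theta^{6}}{16} - \frac{15 \theta^{4}}{2} + \theta^{2} - \frac{9 \theta}{2} = G'(\theta).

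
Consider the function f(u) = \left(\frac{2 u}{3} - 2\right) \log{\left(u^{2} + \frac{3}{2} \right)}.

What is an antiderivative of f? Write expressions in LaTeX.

Check any antiderivative F(u) by computing F'(u) and comparing it with f(u).
Check: d/du[\frac{u^{2} \log{\left(u^{2} + \frac{3}{2} \right)}}{3} - \frac{u^{2}}{3} - 2 u \log{\left(u^{2} + \frac{3}{2} \right)} + 4 u + \frac{\log{\left(u^{2} + \frac{3}{2} \right)}}{2} - 2 \sqrt{6} \operatorname{atan}{\left(\frac{\sqrt{6} u}{3} \right)}] = \frac{2 u \log{\left(u^{2} + \frac{3}{2} \right)}}{3} - 2 \log{\left(u^{2} + \frac{3}{2} \right)}, which equals f(u).

An antiderivative is F(u) = \frac{u^{2} \log{\left(u^{2} + \frac{3}{2} \right)}}{3} - \frac{u^{2}}{3} - 2 u \log{\left(u^{2} + \frac{3}{2} \right)} + 4 u + \frac{\log{\left(u^{2} + \frac{3}{2} \right)}}{2} - 2 \sqrt{6} \operatorname{atan}{\left(\frac{\sqrt{6} u}{3} \right)}.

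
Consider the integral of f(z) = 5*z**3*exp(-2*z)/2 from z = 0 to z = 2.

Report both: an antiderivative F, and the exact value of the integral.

Recognize the product-rule pattern: f = u'v + uv' with u = -5*z**3/4 - 15*z**2/8 - 15*z/8 - 15/16, v = exp(-2*z), so integration by parts undoes it.
F(z) = -5*(4*z**3 + 6*z**2 + 6*z + 3)*exp(-2*z)/16 is an antiderivative of f.
Check: d/dz[-5*(4*z**3 + 6*z**2 + 6*z + 3)*exp(-2*z)/16] = 5*z**3*exp(-2*z)/2 = f(z).
F(2) = -355*exp(-4)/16; F(0) = -15/16.
Integral = F(2) - F(0) = 15/16 - 355*exp(-4)/16.

Antiderivative: F(z) = -5*(4*z**3 + 6*z**2 + 6*z + 3)*exp(-2*z)/16; value = 15/16 - 355*exp(-4)/16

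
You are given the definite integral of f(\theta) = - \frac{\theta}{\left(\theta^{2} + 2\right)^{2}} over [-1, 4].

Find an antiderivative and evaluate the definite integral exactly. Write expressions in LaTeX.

Antiderivative: F(\theta) = \frac{1}{2 \left(\theta^{2} + 2\right)}; value = - \frac{5}{36}

The substitution u = \theta^{2} + 2 works: f is exactly (dF/du)*(du/d\theta) for that inner function.
F(\theta) = \frac{1}{2 \left(\theta^{2} + 2\right)} is an antiderivative of f.
Check: d/d\theta[\frac{1}{2 \left(\theta^{2} + 2\right)}] = - \frac{\theta}{\theta^{4} + 4 \theta^{2} + 4}, which equals f(\theta).
F(4) = \frac{1}{36}; F(-1) = \frac{1}{6}.
Integral = F(4) - F(-1) = - \frac{5}{36}.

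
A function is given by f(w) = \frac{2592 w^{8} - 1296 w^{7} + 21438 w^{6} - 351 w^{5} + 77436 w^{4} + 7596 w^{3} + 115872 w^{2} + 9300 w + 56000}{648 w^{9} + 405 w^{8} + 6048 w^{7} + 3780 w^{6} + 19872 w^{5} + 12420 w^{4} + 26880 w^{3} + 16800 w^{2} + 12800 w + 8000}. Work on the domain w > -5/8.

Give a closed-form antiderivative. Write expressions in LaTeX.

An antiderivative is F(w) = \frac{w + 1}{\frac{w^{2}}{2} + \frac{5}{3}} + 4 \log{\left(4 w + \frac{5}{2} \right)} - \frac{3}{4 \left(\frac{3 w^{2}}{2} + 2\right)}.

An antiderivative F(w) passes only if d/dw[F] lands on f(w) exactly.
Check: d/dw[\frac{w + 1}{\frac{w^{2}}{2} + \frac{5}{3}} + 4 \log{\left(4 w + \frac{5}{2} \right)} - \frac{3}{4 \left(\frac{3 w^{2}}{2} + 2\right)}] = \frac{2592 w^{8} - 1296 w^{7} + 21438 w^{6} - 351 w^{5} + 77436 w^{4} + 7596 w^{3} + 115872 w^{2} + 9300 w + 56000}{648 w^{9} + 405 w^{8} + 6048 w^{7} + 3780 w^{6} + 19872 w^{5} + 12420 w^{4} + 26880 w^{3} + 16800 w^{2} + 12800 w + 8000} = f(w).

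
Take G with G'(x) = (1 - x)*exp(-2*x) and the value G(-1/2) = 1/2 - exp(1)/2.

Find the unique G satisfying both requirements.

G(x) = (2*x + 2*exp(2*x) - 1)*exp(-2*x)/4

Recognize the product-rule pattern: G'(x) = u'v + uv' with u = x/2 - 1/4, v = exp(-2*x), so integration by parts undoes it.
A general antiderivative is (2*x - 1)*exp(-2*x)/4 + C.
The condition gives C = 1/2 - exp(1)/2 - (-exp(1)/2) = 1/2.
So G(x) = (2*x + 2*exp(2*x) - 1)*exp(-2*x)/4.
Check: d/dx[(2*x + 2*exp(2*x) - 1)*exp(-2*x)/4] = (1 - x)*exp(-2*x) = G'(x).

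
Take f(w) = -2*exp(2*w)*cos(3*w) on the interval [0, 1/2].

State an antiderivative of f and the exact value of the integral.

Antiderivative: F(w) = -6*exp(2*w)*sin(3*w)/13 - 4*exp(2*w)*cos(3*w)/13; value = -6*exp(1)*sin(3/2)/13 - 4*exp(1)*cos(3/2)/13 + 4/13

For F(w) to be correct the identity F'(w) - f(w) = 0 must hold.
F(w) = -6*exp(2*w)*sin(3*w)/13 - 4*exp(2*w)*cos(3*w)/13 is an antiderivative of f.
Check: d/dw[-6*exp(2*w)*sin(3*w)/13 - 4*exp(2*w)*cos(3*w)/13] = -2*exp(2*w)*cos(3*w) = f(w).
F(1/2) = -6*exp(1)*sin(3/2)/13 - 4*exp(1)*cos(3/2)/13; F(0) = -4/13.
Integral = F(1/2) - F(0) = -6*exp(1)*sin(3/2)/13 - 4*exp(1)*cos(3/2)/13 + 4/13.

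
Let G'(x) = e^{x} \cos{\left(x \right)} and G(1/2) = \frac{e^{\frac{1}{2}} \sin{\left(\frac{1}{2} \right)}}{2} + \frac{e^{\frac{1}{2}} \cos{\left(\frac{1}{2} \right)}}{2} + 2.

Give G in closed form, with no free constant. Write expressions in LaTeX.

The proposed G(x) is checked by its d/dx: the result must match the given G'(x).
A general antiderivative is \frac{e^{x} \sin{\left(x \right)}}{2} + \frac{e^{x} \cos{\left(x \right)}}{2} + C.
The condition gives C = \frac{e^{\frac{1}{2}} \sin{\left(\frac{1}{2} \right)}}{2} + \frac{e^{\frac{1}{2}} \cos{\left(\frac{1}{2} \right)}}{2} + 2 - (\frac{e^{\frac{1}{2}} \sin{\left(\frac{1}{2} \right)}}{2} + \frac{e^{\frac{1}{2}} \cos{\left(\frac{1}{2} \right)}}{2}) = 2.
So G(x) = \frac{e^{x} \sin{\left(x \right)} + e^{x} \cos{\left(x \right)} + 4}{2}.
Check: d/dx[\frac{e^{x} \sin{\left(x \right)} + e^{x} \cos{\left(x \right)} + 4}{2}] = e^{x} \cos{\left(x \right)} = G'(x).

G(x) = \frac{e^{x} \sin{\left(x \right)} + e^{x} \cos{\left(x \right)} + 4}{2}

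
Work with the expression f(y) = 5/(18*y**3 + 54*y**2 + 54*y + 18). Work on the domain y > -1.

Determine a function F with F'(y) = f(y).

Whatever form F(y) takes, F'(y) = f(y) is non-negotiable.
Check: d/dy[-5/(4*(3*y + 3)**2)] = 5/(18*y**3 + 54*y**2 + 54*y + 18) = f(y).

An antiderivative is F(y) = -5/(4*(3*y + 3)**2).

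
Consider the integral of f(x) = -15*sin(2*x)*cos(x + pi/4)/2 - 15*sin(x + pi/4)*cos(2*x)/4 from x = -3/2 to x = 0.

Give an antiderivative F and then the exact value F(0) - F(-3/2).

Recognize the product-rule pattern: f = u'v + uv' with u = 15*cos(2*x)/4, v = cos(x + pi/4), so integration by parts undoes it.
F(x) = 15*cos(2*x)*cos(x + pi/4)/4 is an antiderivative of f.
Check: d/dx[15*cos(2*x)*cos(x + pi/4)/4] = -15*sin(2*x)*cos(x + pi/4)/2 - 15*sin(x + pi/4)*cos(2*x)/4 = f(x).
F(0) = 15*sqrt(2)/8; F(-3/2) = 15*sin(pi/4 + 3/2)*cos(3)/4.
Integral = F(0) - F(-3/2) = 15*sqrt(2)/8 - 15*sin(pi/4 + 3/2)*cos(3)/4.

Antiderivative: F(x) = 15*cos(2*x)*cos(x + pi/4)/4; value = 15*sqrt(2)/8 - 15*sin(pi/4 + 3/2)*cos(3)/4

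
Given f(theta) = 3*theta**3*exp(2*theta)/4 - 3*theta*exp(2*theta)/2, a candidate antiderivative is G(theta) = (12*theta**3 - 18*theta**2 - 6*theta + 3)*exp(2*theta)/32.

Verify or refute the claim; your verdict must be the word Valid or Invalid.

d/dtheta[G] = 3*theta**3*exp(2*theta)/4 - 3*theta*exp(2*theta)/2
This equals f(theta) exactly, so the claim holds.

Valid. The derivative of G reproduces f.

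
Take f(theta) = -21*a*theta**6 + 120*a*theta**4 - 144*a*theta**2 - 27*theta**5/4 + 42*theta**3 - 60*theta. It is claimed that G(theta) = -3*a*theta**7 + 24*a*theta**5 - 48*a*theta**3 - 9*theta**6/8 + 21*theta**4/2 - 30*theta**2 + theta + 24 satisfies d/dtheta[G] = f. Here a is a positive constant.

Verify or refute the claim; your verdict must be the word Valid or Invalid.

Invalid: d/dtheta[G] - f = 1, which is not 0.

d/dtheta[G] = -21*a*theta**6 + 120*a*theta**4 - 144*a*theta**2 - 27*theta**5/4 + 42*theta**3 - 60*theta + 1
d/dtheta[G] - f(theta) = 1 != 0.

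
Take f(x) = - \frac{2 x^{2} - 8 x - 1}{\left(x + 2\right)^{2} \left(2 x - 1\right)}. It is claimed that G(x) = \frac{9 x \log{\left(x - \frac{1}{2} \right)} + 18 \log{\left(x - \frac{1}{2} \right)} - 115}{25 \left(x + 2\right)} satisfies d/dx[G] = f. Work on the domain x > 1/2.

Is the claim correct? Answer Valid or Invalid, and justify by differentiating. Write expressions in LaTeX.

Invalid: d/dx[G] - f = \frac{34}{25 x + 50}, which is not 0.

d/dx[G] = \frac{18 x^{2} + 302 x - 43}{50 x^{3} + 175 x^{2} + 100 x - 100}
d/dx[G] - f(x) = \frac{34}{25 x + 50} != 0.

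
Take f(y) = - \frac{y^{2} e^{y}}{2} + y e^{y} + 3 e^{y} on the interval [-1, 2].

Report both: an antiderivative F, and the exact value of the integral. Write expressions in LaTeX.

Antiderivative: F(y) = - \frac{\left(y^{2} - 4 y - 2\right) e^{y}}{2}; value = \frac{3}{2 e} + 3 e^{2}

f has the shape u'v + uv' for u = - \frac{y^{2}}{2} + 2 y + 1 and v = e^{y} — it is the derivative of the product u*v.
F(y) = - \frac{\left(y^{2} - 4 y - 2\right) e^{y}}{2} is an antiderivative of f.
Check: d/dy[- \frac{\left(y^{2} - 4 y - 2\right) e^{y}}{2}] = - \frac{y^{2} e^{y}}{2} + y e^{y} + 3 e^{y} = f(y).
F(2) = 3 e^{2}; F(-1) = - \frac{3}{2 e}.
Integral = F(2) - F(-1) = \frac{3}{2 e} + 3 e^{2}.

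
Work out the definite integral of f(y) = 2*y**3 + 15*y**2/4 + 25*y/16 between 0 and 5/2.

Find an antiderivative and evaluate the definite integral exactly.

Antiderivative: F(y) = y**2*(4*y + 5)**2/32; value = 5625/128

The substitution u = y**2 + 5*y/4 works: f is exactly (dF/du)*(du/dy) for that inner function.
F(y) = y**2*(4*y + 5)**2/32 is an antiderivative of f.
Check: d/dy[y**2*(4*y + 5)**2/32] = 2*y**3 + 15*y**2/4 + 25*y/16 = f(y).
F(5/2) = 5625/128; F(0) = 0.
Integral = F(5/2) - F(0) = 5625/128.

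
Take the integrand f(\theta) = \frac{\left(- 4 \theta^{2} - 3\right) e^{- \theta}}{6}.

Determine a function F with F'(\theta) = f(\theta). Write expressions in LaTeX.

Recognize the product-rule pattern: f = u'v + uv' with u = \frac{2 \theta^{2}}{3} + \frac{4 \theta}{3} + \frac{11}{6}, v = e^{- \theta}, so integration by parts undoes it.
Check: d/d\theta[\frac{\left(4 \theta^{2} + 8 \theta + 11\right) e^{- \theta}}{6}] = \frac{\left(- 4 \theta^{2} - 3\right) e^{- \theta}}{6} = f(\theta).

An antiderivative is F(\theta) = \frac{\left(4 \theta^{2} + 8 \theta + 11\right) e^{- \theta}}{6}.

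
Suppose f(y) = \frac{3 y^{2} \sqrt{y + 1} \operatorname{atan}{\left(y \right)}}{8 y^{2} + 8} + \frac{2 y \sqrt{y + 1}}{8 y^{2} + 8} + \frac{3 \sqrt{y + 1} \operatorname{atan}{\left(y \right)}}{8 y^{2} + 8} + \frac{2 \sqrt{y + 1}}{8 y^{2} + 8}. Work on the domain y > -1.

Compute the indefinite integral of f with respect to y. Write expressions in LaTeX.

F(y) = \frac{y \sqrt{y + 1} \operatorname{atan}{\left(y \right)}}{4} + \frac{\sqrt{y + 1} \operatorname{atan}{\left(y \right)}}{4} + C

f has the shape u'v + uv' for u = \frac{\left(y + 1\right)^{\frac{3}{2}}}{4} and v = \operatorname{atan}{\left(y \right)} — it is the derivative of the product u*v.
Check: d/dy[\frac{y \sqrt{y + 1} \operatorname{atan}{\left(y \right)}}{4} + \frac{\sqrt{y + 1} \operatorname{atan}{\left(y \right)}}{4}] = \frac{3 y^{3} \operatorname{atan}{\left(y \right)} + 3 y^{2} \operatorname{atan}{\left(y \right)} + 2 y^{2} + 3 y \operatorname{atan}{\left(y \right)} + 4 y + 3 \operatorname{atan}{\left(y \right)} + 2}{8 y^{2} \sqrt{y + 1} + 8 \sqrt{y + 1}}, which equals f(y).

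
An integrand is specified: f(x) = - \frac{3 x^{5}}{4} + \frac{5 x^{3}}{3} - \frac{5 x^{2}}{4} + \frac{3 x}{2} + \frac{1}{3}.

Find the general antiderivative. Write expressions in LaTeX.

The integrand splits into summands that can be handled one at a time.
Check: d/dx[- \frac{x^{6}}{8} + \frac{5 x^{4}}{12} - \frac{5 x^{3}}{12} + \frac{3 x^{2}}{4} + \frac{x}{3}] = - \frac{3 x^{5}}{4} + \frac{5 x^{3}}{3} - \frac{5 x^{2}}{4} + \frac{3 x}{2} + \frac{1}{3} = f(x).

F(x) = - \frac{x^{6}}{8} + \frac{5 x^{4}}{12} - \frac{5 x^{3}}{12} + \frac{3 x^{2}}{4} + \frac{x}{3} + C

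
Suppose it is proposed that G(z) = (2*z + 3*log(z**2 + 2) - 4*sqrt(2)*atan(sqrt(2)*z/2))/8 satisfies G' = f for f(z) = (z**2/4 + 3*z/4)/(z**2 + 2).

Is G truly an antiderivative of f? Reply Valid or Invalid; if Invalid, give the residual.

d/dz[G] = (z**2 + 3*z - 2)/(4*z**2 + 8)
d/dz[G] - f(z) = -1/(2*z**2 + 4) != 0.

Invalid: d/dz[G] - f = -1/(2*z**2 + 4), which is not 0.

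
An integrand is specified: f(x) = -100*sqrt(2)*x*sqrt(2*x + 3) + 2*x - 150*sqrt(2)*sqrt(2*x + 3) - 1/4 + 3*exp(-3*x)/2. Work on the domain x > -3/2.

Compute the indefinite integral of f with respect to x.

Integrate term by term and add the pieces.
Check: d/dx[-40*x**2*sqrt(4*x + 6) + x**2 - 120*x*sqrt(4*x + 6) - x/4 - 90*sqrt(4*x + 6) - exp(-3*x)/2] = (-800*sqrt(2)*x**2*exp(3*x) + 8*x*sqrt(2*x + 3)*exp(3*x) - 2400*sqrt(2)*x*exp(3*x) - sqrt(2*x + 3)*exp(3*x) + 6*sqrt(2*x + 3) - 1800*sqrt(2)*exp(3*x))*exp(-3*x)/(4*sqrt(2*x + 3)), which equals f(x).

F(x) = -40*x**2*sqrt(4*x + 6) + x**2 - 120*x*sqrt(4*x + 6) - x/4 - 90*sqrt(4*x + 6) - exp(-3*x)/2 + C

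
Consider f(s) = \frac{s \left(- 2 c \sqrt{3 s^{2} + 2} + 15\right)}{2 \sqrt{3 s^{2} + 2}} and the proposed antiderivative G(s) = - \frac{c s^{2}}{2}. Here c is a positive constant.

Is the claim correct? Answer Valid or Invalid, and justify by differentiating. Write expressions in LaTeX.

d/ds[G] = - c s
d/ds[G] - f(s) = - \frac{15 s}{2 \sqrt{3 s^{2} + 2}} != 0.

Invalid: d/ds[G] - f = - \frac{15 s}{2 \sqrt{3 s^{2} + 2}}, which is not 0.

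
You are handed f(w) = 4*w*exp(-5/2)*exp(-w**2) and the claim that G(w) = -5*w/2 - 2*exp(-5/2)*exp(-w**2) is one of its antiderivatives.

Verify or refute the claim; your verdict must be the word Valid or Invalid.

Invalid: d/dw[G] - f = -5/2, which is not 0.

d/dw[G] = (8*w - 5*exp(5/2)*exp(w**2))*exp(-5/2)*exp(-w**2)/2
d/dw[G] - f(w) = -5/2 != 0.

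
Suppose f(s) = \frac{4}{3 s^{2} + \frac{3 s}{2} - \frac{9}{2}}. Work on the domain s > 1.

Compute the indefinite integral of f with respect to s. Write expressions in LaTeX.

F(s) = \frac{8 \log{\left(s - 1 \right)}}{15} - \frac{8 \log{\left(s + \frac{3}{2} \right)}}{15} + C

Factor the denominator (3 \left(s - 1\right) \left(2 s + 3\right)) and decompose: f = - \frac{16}{15 \left(2 s + 3\right)} + \frac{8}{15 \left(s - 1\right)}; each piece integrates to a log, atan, or power term.
Check: d/ds[\frac{8 \log{\left(s - 1 \right)}}{15} - \frac{8 \log{\left(s + \frac{3}{2} \right)}}{15}] = \frac{8}{6 s^{2} + 3 s - 9}, which equals f(s).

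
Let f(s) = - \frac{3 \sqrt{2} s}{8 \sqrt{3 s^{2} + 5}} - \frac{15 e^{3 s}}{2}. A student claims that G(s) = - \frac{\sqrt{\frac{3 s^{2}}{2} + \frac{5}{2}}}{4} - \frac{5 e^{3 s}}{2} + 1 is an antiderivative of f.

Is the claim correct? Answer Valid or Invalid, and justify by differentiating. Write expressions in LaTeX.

Valid - differentiating G returns exactly f.

d/ds[G] = \frac{- 3 \sqrt{2} s - 60 \sqrt{3 s^{2} + 5} e^{3 s}}{8 \sqrt{3 s^{2} + 5}}
This equals f(s) exactly, so the claim holds.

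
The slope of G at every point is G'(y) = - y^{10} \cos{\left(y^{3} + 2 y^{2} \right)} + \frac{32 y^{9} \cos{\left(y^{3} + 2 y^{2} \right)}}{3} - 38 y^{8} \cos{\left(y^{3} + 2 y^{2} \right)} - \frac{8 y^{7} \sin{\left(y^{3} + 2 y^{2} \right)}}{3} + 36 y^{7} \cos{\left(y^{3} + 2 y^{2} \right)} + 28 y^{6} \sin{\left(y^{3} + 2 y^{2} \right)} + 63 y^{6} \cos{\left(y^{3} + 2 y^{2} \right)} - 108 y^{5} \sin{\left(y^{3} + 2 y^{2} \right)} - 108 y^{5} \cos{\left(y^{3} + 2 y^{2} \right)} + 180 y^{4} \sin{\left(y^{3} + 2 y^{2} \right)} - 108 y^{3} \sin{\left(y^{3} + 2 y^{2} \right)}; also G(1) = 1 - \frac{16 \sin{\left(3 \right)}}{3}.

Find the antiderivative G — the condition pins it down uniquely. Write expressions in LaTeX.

G(y) = - \frac{y^{8} \sin{\left(y^{3} + 2 y^{2} \right)} - 12 y^{7} \sin{\left(y^{3} + 2 y^{2} \right)} + 54 y^{6} \sin{\left(y^{3} + 2 y^{2} \right)} - 108 y^{5} \sin{\left(y^{3} + 2 y^{2} \right)} + 81 y^{4} \sin{\left(y^{3} + 2 y^{2} \right)} - 3}{3}

Recognize the product-rule pattern: G'(y) = u'v + uv' with u = - \frac{\left(y^{2} - 3 y\right)^{4}}{3}, v = \sin{\left(y^{3} + 2 y^{2} \right)}, so integration by parts undoes it.
A general antiderivative is - \frac{\left(y^{2} - 3 y\right)^{4} \sin{\left(y^{3} + 2 y^{2} \right)}}{3} + C.
The condition gives C = 1 - \frac{16 \sin{\left(3 \right)}}{3} - (- \frac{16 \sin{\left(3 \right)}}{3}) = 1.
So G(y) = - \frac{y^{8} \sin{\left(y^{3} + 2 y^{2} \right)} - 12 y^{7} \sin{\left(y^{3} + 2 y^{2} \right)} + 54 y^{6} \sin{\left(y^{3} + 2 y^{2} \right)} - 108 y^{5} \sin{\left(y^{3} + 2 y^{2} \right)} + 81 y^{4} \sin{\left(y^{3} + 2 y^{2} \right)} - 3}{3}.
Check: d/dy[- \frac{y^{8} \sin{\left(y^{3} + 2 y^{2} \right)} - 12 y^{7} \sin{\left(y^{3} + 2 y^{2} \right)} + 54 y^{6} \sin{\left(y^{3} + 2 y^{2} \right)} - 108 y^{5} \sin{\left(y^{3} + 2 y^{2} \right)} + 81 y^{4} \sin{\left(y^{3} + 2 y^{2} \right)} - 3}{3}] = - y^{10} \cos{\left(y^{3} + 2 y^{2} \right)} + \frac{32 y^{9} \cos{\left(y^{3} + 2 y^{2} \right)}}{3} - 38 y^{8} \cos{\left(y^{3} + 2 y^{2} \right)} - \frac{8 y^{7} \sin{\left(y^{3} + 2 y^{2} \right)}}{3} + 36 y^{7} \cos{\left(y^{3} + 2 y^{2} \right)} + 28 y^{6} \sin{\left(y^{3} + 2 y^{2} \right)} + 63 y^{6} \cos{\left(y^{3} + 2 y^{2} \right)} - 108 y^{5} \sin{\left(y^{3} + 2 y^{2} \right)} - 108 y^{5} \cos{\left(y^{3} + 2 y^{2} \right)} + 180 y^{4} \sin{\left(y^{3} + 2 y^{2} \right)} - 108 y^{3} \sin{\left(y^{3} + 2 y^{2} \right)} = G'(y).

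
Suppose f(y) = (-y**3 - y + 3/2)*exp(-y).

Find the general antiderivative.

f has the shape u'v + uv' for u = y**3 + 3*y**2 + 7*y + 11/2 and v = exp(-y) — it is the derivative of the product u*v.
Check: d/dy[(2*y**3 + 6*y**2 + 14*y + 11)*exp(-y)/2] = (-2*y**3 - 2*y + 3)*exp(-y)/2, which equals f(y).

F(y) = (2*y**3 + 6*y**2 + 14*y + 11)*exp(-y)/2 + C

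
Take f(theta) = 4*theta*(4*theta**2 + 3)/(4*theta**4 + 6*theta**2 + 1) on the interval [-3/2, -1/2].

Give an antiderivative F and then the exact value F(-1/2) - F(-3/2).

Antiderivative: F(theta) = log(2*theta**4 + 3*theta**2 + 1/2); value = -log(139/8) + log(11/8)

f matches the chain-rule pattern g'(h)*h' with inner function h(theta) = 2*theta**4 + 3*theta**2 + 1/2; substituting u = h(theta) collapses the integral.
F(theta) = log(2*theta**4 + 3*theta**2 + 1/2) is an antiderivative of f.
Check: d/dtheta[log(2*theta**4 + 3*theta**2 + 1/2)] = (16*theta**3 + 12*theta)/(4*theta**4 + 6*theta**2 + 1), which equals f(theta).
F(-1/2) = log(11/8); F(-3/2) = log(139/8).
Integral = F(-1/2) - F(-3/2) = -log(139/8) + log(11/8).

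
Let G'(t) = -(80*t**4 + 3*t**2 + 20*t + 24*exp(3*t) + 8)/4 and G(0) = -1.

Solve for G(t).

Since d/dt undoes antidifferentiation here, G(t) must give back the stated G'(t).
A general antiderivative is -4*t**5 - t**3/4 - 5*t**2/2 - 2*t - 2*exp(3*t) + C.
The condition gives C = -1 - (-2) = 1.
So G(t) = -(16*t**5 + t**3 + 10*t**2 + 8*t + 8*exp(3*t) - 4)/4.
Check: d/dt[-(16*t**5 + t**3 + 10*t**2 + 8*t + 8*exp(3*t) - 4)/4] = -20*t**4 - 3*t**2/4 - 5*t - 6*exp(3*t) - 2, which equals G'(t).

G(t) = -(16*t**5 + t**3 + 10*t**2 + 8*t + 8*exp(3*t) - 4)/4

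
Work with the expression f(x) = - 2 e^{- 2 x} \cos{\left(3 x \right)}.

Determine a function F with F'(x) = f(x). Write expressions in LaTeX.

A candidate is checked by its d/dx: the result must match f(x).
Check: d/dx[\frac{2 \left(- 3 \sin{\left(3 x \right)} + 2 \cos{\left(3 x \right)}\right) e^{- 2 x}}{13}] = - 2 e^{- 2 x} \cos{\left(3 x \right)} = f(x).

An antiderivative is F(x) = \frac{2 \left(- 3 \sin{\left(3 x \right)} + 2 \cos{\left(3 x \right)}\right) e^{- 2 x}}{13}.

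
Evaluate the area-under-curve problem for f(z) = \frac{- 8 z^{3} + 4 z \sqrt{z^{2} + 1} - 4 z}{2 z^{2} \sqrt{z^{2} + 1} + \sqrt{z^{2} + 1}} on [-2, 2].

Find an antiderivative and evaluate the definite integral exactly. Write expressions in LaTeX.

Antiderivative: F(z) = - 2 \sqrt{4 z^{2} + 4} + \log{\left(3 z^{2} + \frac{3}{2} \right)}; value = 0

Differentiate the proposed F(z) back; it has to land on f(z) exactly.
F(z) = - 2 \sqrt{4 z^{2} + 4} + \log{\left(3 z^{2} + \frac{3}{2} \right)} is an antiderivative of f.
Check: d/dz[- 2 \sqrt{4 z^{2} + 4} + \log{\left(3 z^{2} + \frac{3}{2} \right)}] = \frac{- 8 z^{3} + 4 z \sqrt{z^{2} + 1} - 4 z}{2 z^{2} \sqrt{z^{2} + 1} + \sqrt{z^{2} + 1}} = f(z).
F(2) = - 4 \sqrt{5} + \log{\left(\frac{27}{2} \right)}; F(-2) = - 4 \sqrt{5} + \log{\left(\frac{27}{2} \right)}.
Integral = F(2) - F(-2) = 0.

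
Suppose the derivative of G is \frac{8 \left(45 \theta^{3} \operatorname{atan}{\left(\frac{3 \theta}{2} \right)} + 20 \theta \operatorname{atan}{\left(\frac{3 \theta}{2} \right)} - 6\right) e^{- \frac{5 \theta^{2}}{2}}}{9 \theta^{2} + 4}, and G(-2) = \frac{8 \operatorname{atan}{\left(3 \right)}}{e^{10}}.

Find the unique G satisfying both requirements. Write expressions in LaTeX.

G(\theta) = - 8 e^{- \frac{5 \theta^{2}}{2}} \operatorname{atan}{\left(\frac{3 \theta}{2} \right)}

Recognize the product-rule pattern: G'(\theta) = u'v + uv' with u = - 8 \operatorname{atan}{\left(\frac{3 \theta}{2} \right)}, v = e^{- \frac{5 \theta^{2}}{2}}, so integration by parts undoes it.
A general antiderivative is - 8 e^{- \frac{5 \theta^{2}}{2}} \operatorname{atan}{\left(\frac{3 \theta}{2} \right)} + C.
The condition gives C = \frac{8 \operatorname{atan}{\left(3 \right)}}{e^{10}} - (\frac{8 \operatorname{atan}{\left(3 \right)}}{e^{10}}) = 0.
So G(\theta) = - 8 e^{- \frac{5 \theta^{2}}{2}} \operatorname{atan}{\left(\frac{3 \theta}{2} \right)}.
Check: d/d\theta[- 8 e^{- \frac{5 \theta^{2}}{2}} \operatorname{atan}{\left(\frac{3 \theta}{2} \right)}] = \frac{360 \theta^{3} \operatorname{atan}{\left(\frac{3 \theta}{2} \right)} + 160 \theta \operatorname{atan}{\left(\frac{3 \theta}{2} \right)} - 48}{9 \theta^{2} e^{\frac{5 \theta^{2}}{2}} + 4 e^{\frac{5 \theta^{2}}{2}}}, which equals G'(\theta).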